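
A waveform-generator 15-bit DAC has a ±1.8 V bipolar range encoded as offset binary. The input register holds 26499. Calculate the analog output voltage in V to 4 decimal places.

LSB = 3.6 V / 2^15 = 109.86 µV.
V_out = (−1.8) + 26499 × 0.000109863 V = 1.11127 V.

1.1113 V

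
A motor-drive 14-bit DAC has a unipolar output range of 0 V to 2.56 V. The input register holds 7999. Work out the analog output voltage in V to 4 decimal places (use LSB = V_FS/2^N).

LSB = 2.56 V / 2^14 = 156.25 µV.
V_out = 0 + 7999 × 0.00015625 V = 1.24984 V.

1.2498 V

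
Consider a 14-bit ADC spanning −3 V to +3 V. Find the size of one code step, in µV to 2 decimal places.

366.21 µV

Full-scale span = 6 V.
LSB = 6 / 2^14 = 6 / 16384 = 0.000366211 V = 366.21 µV.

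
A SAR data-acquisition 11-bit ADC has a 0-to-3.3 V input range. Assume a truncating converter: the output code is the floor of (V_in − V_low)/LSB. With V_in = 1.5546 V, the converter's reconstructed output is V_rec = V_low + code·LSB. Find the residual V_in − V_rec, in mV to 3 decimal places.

LSB = 3.3/2^11 = 1.611 mV.
(V_in − V_low)/LSB = (1.5546 − 0)/0.00161133 = 964.7942 → code 964 (floor).
V_rec = 0 + 964·0.00161133 = 1.5533203 V.
V_in − V_rec = 0.00127969 V = 1.280 mV.

1.280 mV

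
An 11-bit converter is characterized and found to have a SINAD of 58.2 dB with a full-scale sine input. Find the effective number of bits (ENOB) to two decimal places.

9.38 bits

ENOB = (SINAD − 1.76) / 6.02 = (58.2 − 1.76)/6.02 = 9.375.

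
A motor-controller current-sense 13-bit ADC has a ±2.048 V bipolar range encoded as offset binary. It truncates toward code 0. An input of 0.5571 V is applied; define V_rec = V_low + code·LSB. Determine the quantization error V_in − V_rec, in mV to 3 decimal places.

LSB = 4.096/2^13 = 0.500 mV.
Scaled input = 5210.2000 LSBs, so code = 5210.
Code 5210 maps back to (−2.048) + 5210×0.0005 V = 0.557 V.
Error = 0.5571 − 0.557 = 0.0001 V = 0.100 mV.

0.100 mV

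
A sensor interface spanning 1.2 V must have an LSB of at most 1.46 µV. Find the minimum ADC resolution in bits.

20 bits

Number of steps required ≥ 1.2 V / 1.46 µV = 821917.81.
Need 2^N ≥ 821917.81; 2^19 = 524288, 2^20 = 1048576.
Minimum N = 20.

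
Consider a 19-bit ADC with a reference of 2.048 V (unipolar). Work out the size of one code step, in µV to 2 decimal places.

Full-scale span = 2.048 V.
LSB = 2.048 / 2^19 = 2.048 / 524288 = 3.90625e-06 V = 3.91 µV.

3.91 µV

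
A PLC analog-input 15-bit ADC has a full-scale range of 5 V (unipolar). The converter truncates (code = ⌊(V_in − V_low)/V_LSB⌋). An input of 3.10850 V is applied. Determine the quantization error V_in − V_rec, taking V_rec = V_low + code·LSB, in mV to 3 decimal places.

LSB = 5/2^15 = 152.59 µV.
(3.10850 − 0)/0.000152588 = 20371.8656; ⌊·⌋ gives code 20371.
Reconstructed: 3.1083679 V.
Error = 3.10850 − 3.1083679 = 0.00013208 V = 0.132 mV.

0.132 mV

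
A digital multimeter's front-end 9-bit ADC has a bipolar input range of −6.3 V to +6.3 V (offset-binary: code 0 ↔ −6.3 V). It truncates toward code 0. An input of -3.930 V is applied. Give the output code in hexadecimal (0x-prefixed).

code 0x60 (decimal 96)

LSB = 12.6 V / 512 = 24.609 mV.
(V_in − V_low)/LSB = (-3.930 − (−6.3)) / 0.0246094 = 96.305.
So the output code is 96.
In hexadecimal (0x-prefixed): 0x60.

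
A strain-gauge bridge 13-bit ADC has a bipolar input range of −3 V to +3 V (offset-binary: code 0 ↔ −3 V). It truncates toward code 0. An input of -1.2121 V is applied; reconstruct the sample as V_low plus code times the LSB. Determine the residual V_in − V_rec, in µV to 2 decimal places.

58.20 µV

LSB = 6/2^13 = 0.732 mV.
(V_in − V_low)/LSB = (-1.2121 − (−3))/0.000732422 = 2441.0795 → code 2441 (floor).
Code 2441 maps back to (−3) + 2441×0.000732422 V = -1.2121582 V.
V_in − V_rec = 5.82031e-05 V = 58.20 µV.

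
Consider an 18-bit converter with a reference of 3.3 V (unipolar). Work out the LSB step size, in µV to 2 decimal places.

Full-scale span = 3.3 V.
LSB = 3.3 / 2^18 = 3.3 / 262144 = 1.25885e-05 V = 12.59 µV.

12.59 µV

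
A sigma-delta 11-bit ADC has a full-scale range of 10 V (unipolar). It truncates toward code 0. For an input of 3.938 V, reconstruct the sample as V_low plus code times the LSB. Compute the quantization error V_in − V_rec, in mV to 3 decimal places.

One LSB is 10 V / 2048 = 4.883 mV.
(3.938 − 0)/0.00488281 = 806.5024; ⌊·⌋ gives code 806.
Reconstructed: 3.9355469 V.
V_in − V_rec = 0.00245313 V = 2.453 mV.

2.453 mV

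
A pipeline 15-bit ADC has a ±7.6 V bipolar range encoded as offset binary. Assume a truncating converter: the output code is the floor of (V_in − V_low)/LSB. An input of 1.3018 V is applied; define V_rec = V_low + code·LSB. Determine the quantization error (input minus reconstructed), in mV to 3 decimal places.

One LSB is 15.2 V / 32768 = 463.87 µV.
Scaled input = 19190.4067 LSBs, so code = 19190.
Reconstructed: 1.3016113 V.
Difference: 0.000188672 V → 0.189 mV.

0.189 mV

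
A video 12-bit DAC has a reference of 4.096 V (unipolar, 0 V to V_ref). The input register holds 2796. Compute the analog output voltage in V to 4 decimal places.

2.7960 V

LSB = 4.096 V / 2^12 = 1.000 mV.
V_out = 0 + 2796 × 0.001 V = 2.796 V.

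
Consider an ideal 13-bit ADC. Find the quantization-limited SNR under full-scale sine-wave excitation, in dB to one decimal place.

80.0 dB

SNR ≈ 6.02·N + 1.76 dB = 6.02·13 + 1.76 = 80.02 dB.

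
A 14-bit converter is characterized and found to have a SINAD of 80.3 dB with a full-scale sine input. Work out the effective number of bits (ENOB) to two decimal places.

13.05 bits

ENOB = (SINAD − 1.76) / 6.02 = (80.3 − 1.76)/6.02 = 13.047.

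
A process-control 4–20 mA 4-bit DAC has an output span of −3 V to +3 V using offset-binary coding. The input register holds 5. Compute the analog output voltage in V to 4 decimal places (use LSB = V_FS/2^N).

LSB = 6 V / 2^4 = 375.000 mV.
V_out = (−3) + 5 × 0.375 V = -1.125 V.

-1.1250 V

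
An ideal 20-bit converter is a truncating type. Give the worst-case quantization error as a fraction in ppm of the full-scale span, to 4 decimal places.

Truncating → worst-case error = 1 LSB = V_FS/2^20, so 1e+06/1048576 = 0.953674 ppm of full scale.

0.9537 ppm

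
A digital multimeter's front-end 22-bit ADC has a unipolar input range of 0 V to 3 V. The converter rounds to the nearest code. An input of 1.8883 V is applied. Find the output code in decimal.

code 2640035

Full-scale span = 3 V; LSB = 3/2^22 = 0.72 µV.
(V_in − V_low)/LSB = (1.8883 − 0) / 7.15256e-07 = 2640034.748.
round(2640034.748) = 2640035.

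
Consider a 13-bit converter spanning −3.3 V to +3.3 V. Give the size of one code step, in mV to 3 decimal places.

Full-scale span = 6.6 V.
LSB = 6.6 / 2^13 = 6.6 / 8192 = 0.000805664 V = 0.806 mV.

0.806 mV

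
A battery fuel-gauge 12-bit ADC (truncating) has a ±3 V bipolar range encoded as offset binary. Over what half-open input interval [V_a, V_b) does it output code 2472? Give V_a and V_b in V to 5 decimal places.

[0.62109 V, 0.62256 V)

LSB = 6/2^12 = 1.465 mV.
V_a = V_low + 2472·LSB = 0.621094 V; V_b = V_low + 2473·LSB = 0.622559 V.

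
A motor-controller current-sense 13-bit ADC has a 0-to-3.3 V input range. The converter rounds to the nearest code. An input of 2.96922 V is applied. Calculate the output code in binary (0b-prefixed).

With 8192 levels over 3.3 V, one step is 402.83 µV.
(2.96922 − 0) / 0.000402832 = 7370.864 LSBs.
round(7370.864) = 7371.
In binary (0b-prefixed): 0b1110011001011.

code 0b1110011001011 (decimal 7371)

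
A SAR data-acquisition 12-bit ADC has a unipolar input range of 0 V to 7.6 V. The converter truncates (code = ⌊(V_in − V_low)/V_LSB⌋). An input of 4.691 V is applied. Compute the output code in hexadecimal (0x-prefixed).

code 0x9E0 (decimal 2528)

Full-scale span = 7.6 V; LSB = 7.6/2^12 = 1.855 mV.
(4.691 − 0) / 0.00185547 = 2528.202 LSBs.
⌊·⌋(2528.202) = 2528.
In hexadecimal (0x-prefixed): 0x9E0.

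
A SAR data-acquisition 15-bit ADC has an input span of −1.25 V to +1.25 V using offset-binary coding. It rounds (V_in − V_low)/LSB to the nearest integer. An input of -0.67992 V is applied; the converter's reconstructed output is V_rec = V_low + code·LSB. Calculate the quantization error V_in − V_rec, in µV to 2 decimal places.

Step size: 2.5 V ÷ 2^15 = 76.29 µV.
(-0.67992 − (−1.25))/7.62939e-05 = 7472.1526; round gives code 7472.
Code 7472 maps back to (−1.25) + 7472×7.62939e-05 V = -0.67993164 V.
V_in − V_rec = 1.16406e-05 V = 11.64 µV.

11.64 µV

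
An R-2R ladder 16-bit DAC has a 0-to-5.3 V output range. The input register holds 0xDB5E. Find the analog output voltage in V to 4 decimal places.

4.5416 V

LSB = 5.3 V / 2^16 = 80.87 µV.
Code 0xDB5E = 56158 decimal.
V_out = 0 + 56158 × 8.08716e-05 V = 4.54159 V.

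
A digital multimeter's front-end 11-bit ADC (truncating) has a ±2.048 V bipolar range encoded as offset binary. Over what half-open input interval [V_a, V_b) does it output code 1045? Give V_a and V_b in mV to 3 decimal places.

LSB = 4.096/2^11 = 2.000 mV.
V_a = V_low + 1045·LSB = 0.042 V; V_b = V_low + 1046·LSB = 0.044 V.

[42.000 mV, 44.000 mV)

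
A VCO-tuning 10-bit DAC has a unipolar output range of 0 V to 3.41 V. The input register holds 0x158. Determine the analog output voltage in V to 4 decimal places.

1.1455 V

LSB = 3.41 V / 2^10 = 3.330 mV.
Code 0x158 = 344 decimal.
V_out = 0 + 344 × 0.00333008 V = 1.14555 V.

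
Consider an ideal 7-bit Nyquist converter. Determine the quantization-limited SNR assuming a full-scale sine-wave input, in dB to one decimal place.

43.9 dB

SNR ≈ 6.02·N + 1.76 dB = 6.02·7 + 1.76 = 43.90 dB.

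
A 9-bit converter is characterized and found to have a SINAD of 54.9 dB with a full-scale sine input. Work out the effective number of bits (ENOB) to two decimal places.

ENOB = (SINAD − 1.76) / 6.02 = (54.9 − 1.76)/6.02 = 8.827.

8.83 bits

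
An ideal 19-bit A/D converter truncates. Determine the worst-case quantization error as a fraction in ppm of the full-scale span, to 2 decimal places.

Truncating → worst-case error = 1 LSB = V_FS/2^19, so 1e+06/524288 = 1.90735 ppm of full scale.

1.91 ppm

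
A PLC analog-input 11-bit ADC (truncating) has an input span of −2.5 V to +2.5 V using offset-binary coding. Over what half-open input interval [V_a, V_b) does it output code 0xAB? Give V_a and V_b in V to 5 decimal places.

[-2.08252 V, -2.08008 V)

LSB = 5/2^11 = 2.441 mV.
Code 0xAB = 171 decimal.
V_a = V_low + 171·LSB = -2.08252 V; V_b = V_low + 172·LSB = -2.08008 V.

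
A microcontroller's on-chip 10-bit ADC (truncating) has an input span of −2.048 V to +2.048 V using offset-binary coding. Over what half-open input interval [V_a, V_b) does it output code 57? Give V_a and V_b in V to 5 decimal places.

LSB = 4.096/2^10 = 4.000 mV.
V_a = V_low + 57·LSB = -1.82 V; V_b = V_low + 58·LSB = -1.816 V.

[-1.82000 V, -1.81600 V)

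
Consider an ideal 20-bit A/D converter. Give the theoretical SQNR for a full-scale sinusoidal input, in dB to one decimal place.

SNR ≈ 6.02·N + 1.76 dB = 6.02·20 + 1.76 = 122.16 dB.

122.2 dB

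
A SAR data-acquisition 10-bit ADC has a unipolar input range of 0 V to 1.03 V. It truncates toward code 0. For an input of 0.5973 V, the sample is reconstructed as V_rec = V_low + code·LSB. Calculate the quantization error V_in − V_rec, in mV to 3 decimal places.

0.825 mV

LSB = 1.03/2^10 = 1.006 mV.
Scaled input = 593.8206 LSBs, so code = 593.
Code 593 maps back to 0 + 593×0.00100586 V = 0.59647461 V.
Difference: 0.000825391 V → 0.825 mV.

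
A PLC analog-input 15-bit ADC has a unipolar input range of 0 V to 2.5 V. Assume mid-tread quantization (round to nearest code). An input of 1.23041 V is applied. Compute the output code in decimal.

code 16127

LSB = 2.5 V / 32768 = 76.29 µV.
(V_in − V_low)/LSB = (1.23041 − 0) / 7.62939e-05 = 16127.230.
So the output code is 16127.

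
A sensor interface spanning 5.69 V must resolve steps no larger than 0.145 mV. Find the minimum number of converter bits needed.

Number of steps required ≥ 5.69 V / 0.145 mV = 39241.38.
Need 2^N ≥ 39241.38; 2^15 = 32768, 2^16 = 65536.
Minimum N = 16.

16 bits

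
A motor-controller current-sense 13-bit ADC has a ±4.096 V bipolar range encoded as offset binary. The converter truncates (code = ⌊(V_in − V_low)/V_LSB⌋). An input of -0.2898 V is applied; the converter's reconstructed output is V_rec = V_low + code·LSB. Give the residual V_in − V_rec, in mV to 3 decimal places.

0.200 mV

LSB = 8.192/2^13 = 1.000 mV.
(V_in − V_low)/LSB = (-0.2898 − (−4.096))/0.001 = 3806.2000 → code 3806 (floor).
V_rec = (−4.096) + 3806·0.001 = -0.29 V.
V_in − V_rec = 0.0002 V = 0.200 mV.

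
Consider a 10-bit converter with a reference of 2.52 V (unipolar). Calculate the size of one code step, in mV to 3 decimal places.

2.461 mV

Full-scale span = 2.52 V.
LSB = 2.52 / 2^10 = 2.52 / 1024 = 0.00246094 V = 2.461 mV.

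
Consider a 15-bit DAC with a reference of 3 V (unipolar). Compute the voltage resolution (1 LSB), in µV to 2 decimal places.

Full-scale span = 3 V.
LSB = 3 / 2^15 = 3 / 32768 = 9.15527e-05 V = 91.55 µV.

91.55 µV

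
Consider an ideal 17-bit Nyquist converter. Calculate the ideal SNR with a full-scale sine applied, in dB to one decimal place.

SNR ≈ 6.02·N + 1.76 dB = 6.02·17 + 1.76 = 104.10 dB.

104.1 dB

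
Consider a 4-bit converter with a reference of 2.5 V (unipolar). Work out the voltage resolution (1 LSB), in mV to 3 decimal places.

Full-scale span = 2.5 V.
LSB = 2.5 / 2^4 = 2.5 / 16 = 0.15625 V = 156.250 mV.

156.250 mV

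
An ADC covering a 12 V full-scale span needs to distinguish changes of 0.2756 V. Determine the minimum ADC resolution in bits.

6 bits

Number of steps required ≥ 12 V / 0.2756 V = 43.54.
Need 2^N ≥ 43.54; 2^5 = 32, 2^6 = 64.
Minimum N = 6.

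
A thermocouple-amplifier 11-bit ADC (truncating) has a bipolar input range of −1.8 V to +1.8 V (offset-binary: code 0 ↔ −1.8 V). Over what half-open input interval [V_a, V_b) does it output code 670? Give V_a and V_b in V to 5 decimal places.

LSB = 3.6/2^11 = 1.758 mV.
V_a = V_low + 670·LSB = -0.622266 V; V_b = V_low + 671·LSB = -0.620508 V.

[-0.62227 V, -0.62051 V)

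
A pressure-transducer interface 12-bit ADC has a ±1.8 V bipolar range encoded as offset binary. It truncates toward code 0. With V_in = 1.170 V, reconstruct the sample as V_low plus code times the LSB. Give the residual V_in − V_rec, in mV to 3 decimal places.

0.176 mV

Step size: 3.6 V ÷ 2^12 = 0.879 mV.
(V_in − V_low)/LSB = (1.170 − (−1.8))/0.000878906 = 3379.2000 → code 3379 (floor).
V_rec = (−1.8) + 3379·0.000878906 = 1.1698242 V.
Error = 1.170 − 1.1698242 = 0.000175781 V = 0.176 mV.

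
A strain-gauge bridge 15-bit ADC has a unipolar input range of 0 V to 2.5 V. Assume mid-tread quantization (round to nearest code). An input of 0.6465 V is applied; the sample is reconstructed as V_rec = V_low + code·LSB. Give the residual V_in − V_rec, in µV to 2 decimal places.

-14.89 µV

One LSB is 2.5 V / 32768 = 76.29 µV.
(0.6465 − 0)/7.62939e-05 = 8473.8048; round gives code 8474.
Reconstructed: 0.64651489 V.
V_in − V_rec = -1.48926e-05 V = -14.89 µV.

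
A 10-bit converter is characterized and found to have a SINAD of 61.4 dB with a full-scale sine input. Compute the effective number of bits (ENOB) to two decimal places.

ENOB = (SINAD − 1.76) / 6.02 = (61.4 − 1.76)/6.02 = 9.907.

9.91 bits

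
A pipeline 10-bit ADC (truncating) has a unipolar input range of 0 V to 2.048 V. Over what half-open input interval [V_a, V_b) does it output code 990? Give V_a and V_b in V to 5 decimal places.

LSB = 2.048/2^10 = 2.000 mV.
V_a = V_low + 990·LSB = 1.98 V; V_b = V_low + 991·LSB = 1.982 V.

[1.98000 V, 1.98200 V)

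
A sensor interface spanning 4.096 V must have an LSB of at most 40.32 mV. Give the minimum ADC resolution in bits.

Number of steps required ≥ 4.096 V / 40.32 mV = 101.59.
Need 2^N ≥ 101.59; 2^6 = 64, 2^7 = 128.
Minimum N = 7.

7 bits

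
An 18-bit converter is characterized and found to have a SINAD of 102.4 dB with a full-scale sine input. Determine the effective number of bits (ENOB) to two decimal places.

ENOB = (SINAD − 1.76) / 6.02 = (102.4 − 1.76)/6.02 = 16.718.

16.72 bits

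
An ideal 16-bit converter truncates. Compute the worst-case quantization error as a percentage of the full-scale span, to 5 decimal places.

0.00153 %

Truncating → worst-case error = 1 LSB = V_FS/2^16, so 100/65536 = 0.00152588 % of full scale.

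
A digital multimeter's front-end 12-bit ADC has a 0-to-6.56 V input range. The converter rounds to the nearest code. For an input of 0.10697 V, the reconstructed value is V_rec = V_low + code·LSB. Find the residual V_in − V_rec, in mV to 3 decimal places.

LSB = 6.56/2^12 = 1.602 mV.
(0.10697 − 0)/0.00160156 = 66.7910; round gives code 67.
V_rec = 0 + 67·0.00160156 = 0.10730469 V.
Difference: -0.000334688 V → -0.335 mV.

-0.335 mV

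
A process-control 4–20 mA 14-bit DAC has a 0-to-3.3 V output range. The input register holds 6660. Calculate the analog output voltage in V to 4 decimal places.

1.3414 V

LSB = 3.3 V / 2^14 = 201.42 µV.
V_out = 0 + 6660 × 0.000201416 V = 1.34143 V.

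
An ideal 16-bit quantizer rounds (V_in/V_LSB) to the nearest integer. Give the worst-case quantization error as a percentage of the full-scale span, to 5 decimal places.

Rounding → worst-case error = ½ LSB = V_FS/2^17, so 100/131072 = 0.000762939 % of full scale.

0.00076 %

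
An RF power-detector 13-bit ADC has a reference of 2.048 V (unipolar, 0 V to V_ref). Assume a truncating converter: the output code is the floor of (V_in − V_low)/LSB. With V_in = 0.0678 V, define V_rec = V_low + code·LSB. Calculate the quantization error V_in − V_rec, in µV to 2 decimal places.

50.00 µV

One LSB is 2.048 V / 8192 = 250.00 µV.
Scaled input = 271.2000 LSBs, so code = 271.
Code 271 maps back to 0 + 271×0.00025 V = 0.06775 V.
V_in − V_rec = 5e-05 V = 50.00 µV.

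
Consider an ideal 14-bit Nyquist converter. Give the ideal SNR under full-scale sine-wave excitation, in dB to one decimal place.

86.0 dB

SNR ≈ 6.02·N + 1.76 dB = 6.02·14 + 1.76 = 86.04 dB.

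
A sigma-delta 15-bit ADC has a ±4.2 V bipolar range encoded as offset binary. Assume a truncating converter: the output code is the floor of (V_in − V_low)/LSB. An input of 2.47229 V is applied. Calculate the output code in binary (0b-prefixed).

code 0b110010110101100 (decimal 26028)

Full-scale span = 8.4 V; LSB = 8.4/2^15 = 256.35 µV.
Input sits at 26028.286 steps above V_low.
So the output code is 26028.
In binary (0b-prefixed): 0b110010110101100.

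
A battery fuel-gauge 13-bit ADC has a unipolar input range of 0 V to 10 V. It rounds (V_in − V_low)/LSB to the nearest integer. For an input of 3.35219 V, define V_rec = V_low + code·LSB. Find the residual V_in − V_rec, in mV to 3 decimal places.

0.139 mV

Step size: 10 V ÷ 2^13 = 1.221 mV.
Scaled input = 2746.1140 LSBs, so code = 2746.
Reconstructed: 3.3520508 V.
Error = 3.35219 − 3.3520508 = 0.000139219 V = 0.139 mV.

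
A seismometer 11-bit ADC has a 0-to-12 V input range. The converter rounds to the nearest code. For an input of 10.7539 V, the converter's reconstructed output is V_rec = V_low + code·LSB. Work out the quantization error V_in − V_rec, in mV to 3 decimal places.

One LSB is 12 V / 2048 = 5.859 mV.
(V_in − V_low)/LSB = (10.7539 − 0)/0.00585938 = 1835.3323 → code 1835 (round).
Code 1835 maps back to 0 + 1835×0.00585938 V = 10.751953 V.
Error = 10.7539 − 10.751953 = 0.00194688 V = 1.947 mV.

1.947 mV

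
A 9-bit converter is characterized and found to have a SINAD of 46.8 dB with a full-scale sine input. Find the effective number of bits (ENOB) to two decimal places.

ENOB = (SINAD − 1.76) / 6.02 = (46.8 − 1.76)/6.02 = 7.482.

7.48 bits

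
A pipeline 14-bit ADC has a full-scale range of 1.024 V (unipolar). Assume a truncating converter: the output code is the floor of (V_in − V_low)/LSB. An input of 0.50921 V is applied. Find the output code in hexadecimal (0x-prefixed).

code 0x1FD3 (decimal 8147)

LSB = 1.024 V / 16384 = 62.50 µV.
(0.50921 − 0) / 6.25e-05 = 8147.360 LSBs.
Floor → code 8147.
In hexadecimal (0x-prefixed): 0x1FD3.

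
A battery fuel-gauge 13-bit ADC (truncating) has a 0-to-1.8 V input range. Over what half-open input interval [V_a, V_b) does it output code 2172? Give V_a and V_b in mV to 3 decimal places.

[477.246 mV, 477.466 mV)

LSB = 1.8/2^13 = 219.73 µV.
V_a = V_low + 2172·LSB = 0.477246 V; V_b = V_low + 2173·LSB = 0.477466 V.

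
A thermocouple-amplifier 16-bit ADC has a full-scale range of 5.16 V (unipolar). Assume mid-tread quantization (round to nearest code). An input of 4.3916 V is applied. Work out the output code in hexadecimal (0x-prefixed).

code 0xD9E1 (decimal 55777)

LSB = 5.16 V / 65536 = 78.74 µV.
(4.3916 − 0) / 7.87354e-05 = 55776.724 LSBs.
Round → code 55777.
In hexadecimal (0x-prefixed): 0xD9E1.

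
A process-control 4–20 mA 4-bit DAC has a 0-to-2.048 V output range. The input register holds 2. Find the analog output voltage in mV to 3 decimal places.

LSB = 2.048 V / 2^4 = 128.000 mV.
V_out = 0 + 2 × 0.128 V = 0.256 V.
= 256.000 mV.

256.000 mV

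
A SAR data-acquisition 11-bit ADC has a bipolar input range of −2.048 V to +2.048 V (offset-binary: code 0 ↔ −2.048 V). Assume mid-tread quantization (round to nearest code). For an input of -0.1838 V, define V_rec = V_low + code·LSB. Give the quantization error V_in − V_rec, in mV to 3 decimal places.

0.200 mV

LSB = 4.096/2^11 = 2.000 mV.
(-0.1838 − (−2.048))/0.002 = 932.1000; round gives code 932.
V_rec = (−2.048) + 932·0.002 = -0.184 V.
V_in − V_rec = 0.0002 V = 0.200 mV.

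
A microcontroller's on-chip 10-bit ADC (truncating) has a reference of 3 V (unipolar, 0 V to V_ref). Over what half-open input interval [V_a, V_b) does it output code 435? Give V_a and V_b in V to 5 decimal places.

LSB = 3/2^10 = 2.930 mV.
V_a = V_low + 435·LSB = 1.27441 V; V_b = V_low + 436·LSB = 1.27734 V.

[1.27441 V, 1.27734 V)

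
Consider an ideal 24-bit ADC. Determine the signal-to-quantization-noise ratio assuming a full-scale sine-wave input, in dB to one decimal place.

146.2 dB

SNR ≈ 6.02·N + 1.76 dB = 6.02·24 + 1.76 = 146.24 dB.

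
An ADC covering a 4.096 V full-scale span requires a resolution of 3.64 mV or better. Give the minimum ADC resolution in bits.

11 bits

Number of steps required ≥ 4.096 V / 3.64 mV = 1125.27.
Need 2^N ≥ 1125.27; 2^10 = 1024, 2^11 = 2048.
Minimum N = 11.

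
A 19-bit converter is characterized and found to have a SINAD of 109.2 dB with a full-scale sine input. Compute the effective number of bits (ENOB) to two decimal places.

ENOB = (SINAD − 1.76) / 6.02 = (109.2 − 1.76)/6.02 = 17.847.

17.85 bits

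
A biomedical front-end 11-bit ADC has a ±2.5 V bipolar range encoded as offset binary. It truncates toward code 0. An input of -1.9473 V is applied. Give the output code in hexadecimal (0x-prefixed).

LSB = 5 V / 2048 = 2.441 mV.
Input sits at 226.386 steps above V_low.
⌊·⌋(226.386) = 226.
In hexadecimal (0x-prefixed): 0xE2.

code 0xE2 (decimal 226)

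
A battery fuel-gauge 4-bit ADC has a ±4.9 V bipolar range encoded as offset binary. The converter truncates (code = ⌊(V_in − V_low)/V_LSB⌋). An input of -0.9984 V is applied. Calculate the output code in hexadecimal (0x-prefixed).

Full-scale span = 9.8 V; LSB = 9.8/2^4 = 0.6125 V.
(-0.9984 − (−4.9)) / 0.6125 = 6.370 LSBs.
⌊·⌋(6.370) = 6.
In hexadecimal (0x-prefixed): 0x6.

code 0x6 (decimal 6)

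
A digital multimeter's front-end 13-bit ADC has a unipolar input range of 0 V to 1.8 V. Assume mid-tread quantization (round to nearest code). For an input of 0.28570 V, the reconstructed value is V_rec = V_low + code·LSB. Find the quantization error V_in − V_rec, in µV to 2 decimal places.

55.47 µV

LSB = 1.8/2^13 = 219.73 µV.
(0.28570 − 0)/0.000219727 = 1300.2524; round gives code 1300.
Code 1300 maps back to 0 + 1300×0.000219727 V = 0.28564453 V.
Difference: 5.54688e-05 V → 55.47 µV.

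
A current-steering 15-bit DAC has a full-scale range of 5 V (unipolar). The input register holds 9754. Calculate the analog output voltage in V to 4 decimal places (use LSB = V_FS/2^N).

LSB = 5 V / 2^15 = 152.59 µV.
V_out = 0 + 9754 × 0.000152588 V = 1.48834 V.

1.4883 V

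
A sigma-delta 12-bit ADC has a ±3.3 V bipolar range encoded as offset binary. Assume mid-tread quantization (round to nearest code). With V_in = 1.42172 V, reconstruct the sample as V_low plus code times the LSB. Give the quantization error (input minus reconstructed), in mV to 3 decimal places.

0.529 mV

One LSB is 6.6 V / 4096 = 1.611 mV.
(V_in − V_low)/LSB = (1.42172 − (−3.3))/0.00161133 = 2930.3280 → code 2930 (round).
V_rec = (−3.3) + 2930·0.00161133 = 1.4211914 V.
Error = 1.42172 − 1.4211914 = 0.000528594 V = 0.529 mV.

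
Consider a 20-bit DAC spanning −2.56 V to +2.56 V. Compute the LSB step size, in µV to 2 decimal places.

Full-scale span = 5.12 V.
LSB = 5.12 / 2^20 = 5.12 / 1048576 = 4.88281e-06 V = 4.88 µV.

4.88 µV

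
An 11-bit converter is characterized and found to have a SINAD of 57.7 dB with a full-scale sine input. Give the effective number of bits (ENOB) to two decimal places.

ENOB = (SINAD − 1.76) / 6.02 = (57.7 − 1.76)/6.02 = 9.292.

9.29 bits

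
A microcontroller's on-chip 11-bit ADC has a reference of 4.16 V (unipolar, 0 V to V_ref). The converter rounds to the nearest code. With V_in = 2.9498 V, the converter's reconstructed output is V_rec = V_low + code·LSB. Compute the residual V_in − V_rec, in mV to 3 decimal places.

Step size: 4.16 V ÷ 2^11 = 2.031 mV.
(V_in − V_low)/LSB = (2.9498 − 0)/0.00203125 = 1452.2092 → code 1452 (round).
Code 1452 maps back to 0 + 1452×0.00203125 V = 2.949375 V.
Error = 2.9498 − 2.949375 = 0.000425 V = 0.425 mV.

0.425 mV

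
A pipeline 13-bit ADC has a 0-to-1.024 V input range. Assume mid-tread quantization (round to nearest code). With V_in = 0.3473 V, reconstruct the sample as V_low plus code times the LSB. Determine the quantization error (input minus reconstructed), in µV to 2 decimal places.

50.00 µV

Step size: 1.024 V ÷ 2^13 = 125.00 µV.
Scaled input = 2778.4000 LSBs, so code = 2778.
V_rec = 0 + 2778·0.000125 = 0.34725 V.
V_in − V_rec = 5e-05 V = 50.00 µV.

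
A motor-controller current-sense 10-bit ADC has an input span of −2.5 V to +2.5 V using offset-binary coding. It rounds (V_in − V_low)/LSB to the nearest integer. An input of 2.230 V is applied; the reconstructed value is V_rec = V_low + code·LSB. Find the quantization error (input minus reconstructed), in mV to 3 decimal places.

Step size: 5 V ÷ 2^10 = 4.883 mV.
(V_in − V_low)/LSB = (2.230 − (−2.5))/0.00488281 = 968.7040 → code 969 (round).
Reconstructed: 2.2314453 V.
Error = 2.230 − 2.2314453 = -0.00144531 V = -1.445 mV.

-1.445 mV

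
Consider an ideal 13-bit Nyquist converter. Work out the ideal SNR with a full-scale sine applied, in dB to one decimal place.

SNR ≈ 6.02·N + 1.76 dB = 6.02·13 + 1.76 = 80.02 dB.

80.0 dB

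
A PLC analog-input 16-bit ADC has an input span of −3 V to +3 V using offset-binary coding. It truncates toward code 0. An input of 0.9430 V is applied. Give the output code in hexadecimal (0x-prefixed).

Full-scale span = 6 V; LSB = 6/2^16 = 91.55 µV.
Input sits at 43068.075 steps above V_low.
So the output code is 43068.
In hexadecimal (0x-prefixed): 0xA83C.

code 0xA83C (decimal 43068)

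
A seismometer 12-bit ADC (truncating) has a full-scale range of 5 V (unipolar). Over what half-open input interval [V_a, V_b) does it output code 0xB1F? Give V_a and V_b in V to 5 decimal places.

LSB = 5/2^12 = 1.221 mV.
Code 0xB1F = 2847 decimal.
V_a = V_low + 2847·LSB = 3.47534 V; V_b = V_low + 2848·LSB = 3.47656 V.

[3.47534 V, 3.47656 V)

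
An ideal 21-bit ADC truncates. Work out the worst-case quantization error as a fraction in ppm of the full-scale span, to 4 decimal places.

Truncating → worst-case error = 1 LSB = V_FS/2^21, so 1e+06/2097152 = 0.476837 ppm of full scale.

0.4768 ppm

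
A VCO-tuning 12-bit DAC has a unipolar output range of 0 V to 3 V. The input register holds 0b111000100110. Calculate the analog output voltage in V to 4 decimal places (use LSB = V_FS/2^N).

2.6528 V

LSB = 3 V / 2^12 = 0.732 mV.
Code 0b111000100110 = 3622 decimal.
V_out = 0 + 3622 × 0.000732422 V = 2.65283 V.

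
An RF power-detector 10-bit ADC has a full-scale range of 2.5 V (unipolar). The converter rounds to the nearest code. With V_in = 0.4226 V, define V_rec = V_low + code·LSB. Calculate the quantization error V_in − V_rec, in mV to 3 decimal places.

One LSB is 2.5 V / 1024 = 2.441 mV.
(0.4226 − 0)/0.00244141 = 173.0970; round gives code 173.
Reconstructed: 0.42236328 V.
Error = 0.4226 − 0.42236328 = 0.000236719 V = 0.237 mV.

0.237 mV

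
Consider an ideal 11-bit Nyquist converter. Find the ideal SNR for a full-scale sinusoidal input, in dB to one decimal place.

SNR ≈ 6.02·N + 1.76 dB = 6.02·11 + 1.76 = 67.98 dB.

68.0 dB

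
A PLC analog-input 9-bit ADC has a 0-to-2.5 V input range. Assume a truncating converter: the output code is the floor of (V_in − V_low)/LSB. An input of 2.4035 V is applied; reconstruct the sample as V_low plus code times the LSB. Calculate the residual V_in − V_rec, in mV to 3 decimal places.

LSB = 2.5/2^9 = 4.883 mV.
Scaled input = 492.2368 LSBs, so code = 492.
Code 492 maps back to 0 + 492×0.00488281 V = 2.4023438 V.
Difference: 0.00115625 V → 1.156 mV.

1.156 mV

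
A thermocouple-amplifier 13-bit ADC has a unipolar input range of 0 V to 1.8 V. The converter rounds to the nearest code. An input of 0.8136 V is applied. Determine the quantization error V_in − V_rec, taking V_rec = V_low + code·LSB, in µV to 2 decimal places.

Step size: 1.8 V ÷ 2^13 = 219.73 µV.
(V_in − V_low)/LSB = (0.8136 − 0)/0.000219727 = 3702.7840 → code 3703 (round).
Reconstructed: 0.81364746 V.
Difference: -4.74609e-05 V → -47.46 µV.

-47.46 µV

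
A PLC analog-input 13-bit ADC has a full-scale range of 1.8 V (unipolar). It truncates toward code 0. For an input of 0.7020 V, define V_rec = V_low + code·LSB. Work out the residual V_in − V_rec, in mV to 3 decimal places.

0.193 mV

One LSB is 1.8 V / 8192 = 219.73 µV.
Scaled input = 3194.8800 LSBs, so code = 3194.
Code 3194 maps back to 0 + 3194×0.000219727 V = 0.70180664 V.
Difference: 0.000193359 V → 0.193 mV.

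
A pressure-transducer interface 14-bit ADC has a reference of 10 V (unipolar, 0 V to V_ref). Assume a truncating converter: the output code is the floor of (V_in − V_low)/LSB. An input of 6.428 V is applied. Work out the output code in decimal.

code 10531

LSB = 10 V / 16384 = 0.610 mV.
(6.428 − 0) / 0.000610352 = 10531.635 LSBs.
⌊·⌋(10531.635) = 10531.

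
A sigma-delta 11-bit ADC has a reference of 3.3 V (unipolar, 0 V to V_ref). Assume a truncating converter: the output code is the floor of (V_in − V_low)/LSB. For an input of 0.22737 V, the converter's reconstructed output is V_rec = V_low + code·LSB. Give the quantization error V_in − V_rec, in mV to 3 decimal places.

Step size: 3.3 V ÷ 2^11 = 1.611 mV.
(0.22737 − 0)/0.00161133 = 141.1072; ⌊·⌋ gives code 141.
Reconstructed: 0.22719727 V.
Error = 0.22737 − 0.22719727 = 0.000172734 V = 0.173 mV.

0.173 mV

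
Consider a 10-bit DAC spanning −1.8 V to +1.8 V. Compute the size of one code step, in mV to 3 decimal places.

Full-scale span = 3.6 V.
LSB = 3.6 / 2^10 = 3.6 / 1024 = 0.00351563 V = 3.516 mV.

3.516 mV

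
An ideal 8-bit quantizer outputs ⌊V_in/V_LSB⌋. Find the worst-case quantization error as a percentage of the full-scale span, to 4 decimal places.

Truncating → worst-case error = 1 LSB = V_FS/2^8, so 100/256 = 0.390625 % of full scale.

0.3906 %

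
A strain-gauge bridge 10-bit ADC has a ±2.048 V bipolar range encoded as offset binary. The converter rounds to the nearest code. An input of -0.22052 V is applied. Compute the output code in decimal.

Full-scale span = 4.096 V; LSB = 4.096/2^10 = 4.000 mV.
Input sits at 456.870 steps above V_low.
So the output code is 457.

code 457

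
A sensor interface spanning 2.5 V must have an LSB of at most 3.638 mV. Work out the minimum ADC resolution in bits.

Number of steps required ≥ 2.5 V / 3.638 mV = 687.19.
Need 2^N ≥ 687.19; 2^9 = 512, 2^10 = 1024.
Minimum N = 10.

10 bits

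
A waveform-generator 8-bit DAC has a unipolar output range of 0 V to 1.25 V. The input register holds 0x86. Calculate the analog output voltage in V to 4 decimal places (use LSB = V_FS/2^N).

0.6543 V

LSB = 1.25 V / 2^8 = 4.883 mV.
Code 0x86 = 134 decimal.
V_out = 0 + 134 × 0.00488281 V = 0.654297 V.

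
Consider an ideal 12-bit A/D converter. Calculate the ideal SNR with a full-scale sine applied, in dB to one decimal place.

SNR ≈ 6.02·N + 1.76 dB = 6.02·12 + 1.76 = 74.00 dB.

74.0 dB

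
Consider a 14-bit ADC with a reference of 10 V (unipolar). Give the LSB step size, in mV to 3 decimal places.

Full-scale span = 10 V.
LSB = 10 / 2^14 = 10 / 16384 = 0.000610352 V = 0.610 mV.

0.610 mV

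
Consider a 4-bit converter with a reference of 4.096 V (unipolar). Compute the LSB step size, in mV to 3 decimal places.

256.000 mV

Full-scale span = 4.096 V.
LSB = 4.096 / 2^4 = 4.096 / 16 = 0.256 V = 256.000 mV.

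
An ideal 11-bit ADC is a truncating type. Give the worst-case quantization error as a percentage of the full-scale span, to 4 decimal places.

0.0488 %

Truncating → worst-case error = 1 LSB = V_FS/2^11, so 100/2048 = 0.0488281 % of full scale.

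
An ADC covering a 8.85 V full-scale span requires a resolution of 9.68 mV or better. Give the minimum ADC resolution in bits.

10 bits

Number of steps required ≥ 8.85 V / 9.68 mV = 914.26.
Need 2^N ≥ 914.26; 2^9 = 512, 2^10 = 1024.
Minimum N = 10.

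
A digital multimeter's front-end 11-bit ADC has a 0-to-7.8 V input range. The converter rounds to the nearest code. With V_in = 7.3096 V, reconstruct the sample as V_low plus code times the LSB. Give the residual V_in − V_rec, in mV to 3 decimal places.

Step size: 7.8 V ÷ 2^11 = 3.809 mV.
(7.3096 − 0)/0.00380859 = 1919.2386; round gives code 1919.
Code 1919 maps back to 0 + 1919×0.00380859 V = 7.3086914 V.
Error = 7.3096 − 7.3086914 = 0.000908594 V = 0.909 mV.

0.909 mV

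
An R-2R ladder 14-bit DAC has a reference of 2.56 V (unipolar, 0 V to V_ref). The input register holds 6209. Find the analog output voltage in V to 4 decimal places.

LSB = 2.56 V / 2^14 = 156.25 µV.
V_out = 0 + 6209 × 0.00015625 V = 0.970156 V.

0.9702 V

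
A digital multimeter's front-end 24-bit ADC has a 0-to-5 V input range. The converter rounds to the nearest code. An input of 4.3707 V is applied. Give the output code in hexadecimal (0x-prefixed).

code 0xDFC7A4 (decimal 14665636)

Full-scale span = 5 V; LSB = 5/2^24 = 0.30 µV.
(V_in − V_low)/LSB = (4.3707 − 0) / 2.98023e-07 = 14665635.594.
So the output code is 14665636.
In hexadecimal (0x-prefixed): 0xDFC7A4.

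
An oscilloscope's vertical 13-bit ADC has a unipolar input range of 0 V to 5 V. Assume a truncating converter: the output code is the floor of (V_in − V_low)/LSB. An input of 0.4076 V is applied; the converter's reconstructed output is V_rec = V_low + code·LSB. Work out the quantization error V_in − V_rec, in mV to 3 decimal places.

0.496 mV

LSB = 5/2^13 = 0.610 mV.
(0.4076 − 0)/0.000610352 = 667.8118; ⌊·⌋ gives code 667.
Reconstructed: 0.40710449 V.
Difference: 0.000495508 V → 0.496 mV.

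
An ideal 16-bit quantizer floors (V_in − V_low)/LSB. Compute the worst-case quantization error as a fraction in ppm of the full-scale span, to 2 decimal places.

Truncating → worst-case error = 1 LSB = V_FS/2^16, so 1e+06/65536 = 15.2588 ppm of full scale.

15.26 ppm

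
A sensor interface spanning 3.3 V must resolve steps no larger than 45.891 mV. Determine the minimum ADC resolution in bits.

Number of steps required ≥ 3.3 V / 45.891 mV = 71.91.
Need 2^N ≥ 71.91; 2^6 = 64, 2^7 = 128.
Minimum N = 7.

7 bits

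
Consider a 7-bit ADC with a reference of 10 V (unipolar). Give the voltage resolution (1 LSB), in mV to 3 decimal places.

Full-scale span = 10 V.
LSB = 10 / 2^7 = 10 / 128 = 0.078125 V = 78.125 mV.

78.125 mV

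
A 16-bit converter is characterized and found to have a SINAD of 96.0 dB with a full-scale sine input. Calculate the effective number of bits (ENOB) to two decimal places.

ENOB = (SINAD − 1.76) / 6.02 = (96.0 − 1.76)/6.02 = 15.654.

15.65 bits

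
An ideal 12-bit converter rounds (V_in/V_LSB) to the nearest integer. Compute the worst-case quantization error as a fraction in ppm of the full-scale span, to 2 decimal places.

Rounding → worst-case error = ½ LSB = V_FS/2^13, so 1e+06/8192 = 122.07 ppm of full scale.

122.07 ppm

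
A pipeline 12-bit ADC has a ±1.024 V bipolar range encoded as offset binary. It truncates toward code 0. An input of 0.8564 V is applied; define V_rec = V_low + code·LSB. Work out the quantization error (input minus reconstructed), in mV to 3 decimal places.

0.400 mV

Step size: 2.048 V ÷ 2^12 = 0.500 mV.
Scaled input = 3760.8000 LSBs, so code = 3760.
Reconstructed: 0.856 V.
Difference: 0.0004 V → 0.400 mV.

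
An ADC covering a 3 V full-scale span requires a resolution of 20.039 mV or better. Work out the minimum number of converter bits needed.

8 bits

Number of steps required ≥ 3 V / 20.039 mV = 149.71.
Need 2^N ≥ 149.71; 2^7 = 128, 2^8 = 256.
Minimum N = 8.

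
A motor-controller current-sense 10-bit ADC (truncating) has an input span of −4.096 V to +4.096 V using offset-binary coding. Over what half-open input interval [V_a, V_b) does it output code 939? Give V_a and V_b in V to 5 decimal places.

[3.41600 V, 3.42400 V)

LSB = 8.192/2^10 = 8.000 mV.
V_a = V_low + 939·LSB = 3.416 V; V_b = V_low + 940·LSB = 3.424 V.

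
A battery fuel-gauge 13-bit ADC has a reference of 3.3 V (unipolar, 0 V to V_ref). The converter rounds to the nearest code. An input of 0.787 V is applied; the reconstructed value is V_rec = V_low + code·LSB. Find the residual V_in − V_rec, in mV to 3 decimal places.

LSB = 3.3/2^13 = 402.83 µV.
(0.787 − 0)/0.000402832 = 1953.6679; round gives code 1954.
Code 1954 maps back to 0 + 1954×0.000402832 V = 0.78713379 V.
Error = 0.787 − 0.78713379 = -0.000133789 V = -0.134 mV.

-0.134 mV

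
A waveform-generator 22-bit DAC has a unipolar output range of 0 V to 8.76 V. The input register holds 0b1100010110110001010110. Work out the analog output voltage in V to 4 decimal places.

LSB = 8.76 V / 2^22 = 2.09 µV.
Code 0b1100010110110001010110 = 3238998 decimal.
V_out = 0 + 3238998 × 2.08855e-06 V = 6.7648 V.

6.7648 V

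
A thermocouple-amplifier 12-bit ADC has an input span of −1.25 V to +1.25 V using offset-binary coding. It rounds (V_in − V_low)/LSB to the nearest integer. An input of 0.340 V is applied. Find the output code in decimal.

code 2605

Full-scale span = 2.5 V; LSB = 2.5/2^12 = 0.610 mV.
Input sits at 2605.056 steps above V_low.
So the output code is 2605.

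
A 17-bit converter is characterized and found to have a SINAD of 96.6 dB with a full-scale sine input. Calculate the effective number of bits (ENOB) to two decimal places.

15.75 bits

ENOB = (SINAD − 1.76) / 6.02 = (96.6 − 1.76)/6.02 = 15.754.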